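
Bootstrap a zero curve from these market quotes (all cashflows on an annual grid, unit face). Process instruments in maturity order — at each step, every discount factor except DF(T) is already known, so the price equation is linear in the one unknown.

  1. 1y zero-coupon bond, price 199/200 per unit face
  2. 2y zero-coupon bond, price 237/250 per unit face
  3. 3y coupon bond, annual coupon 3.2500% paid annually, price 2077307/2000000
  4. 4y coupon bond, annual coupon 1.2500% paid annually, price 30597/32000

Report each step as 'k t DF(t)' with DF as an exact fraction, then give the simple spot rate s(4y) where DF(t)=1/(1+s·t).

step 1 [1y] zero: DF = P = 199/200 ≈ 0.995000
step 2 [2y] zero: DF = P = 237/250 ≈ 0.948000
step 3 [3y] bond c/1=13/400: DF=(2077307/2000000 − 13/400·(0.995000+0.948000))/(1+13/400) = 1181/1250 ≈ 0.944800
step 4 [4y] bond c/1=1/80: DF=(30597/32000 − 1/80·(0.995000+0.948000+0.944800))/(1+1/80) = 9087/10000 ≈ 0.908700

1 1 199/200
2 2 237/250
3 3 1181/1250
4 4 9087/10000
s(4y) = (1/(9087/10000) − 1)/(4) = 913/36348 ≈ 2.5118%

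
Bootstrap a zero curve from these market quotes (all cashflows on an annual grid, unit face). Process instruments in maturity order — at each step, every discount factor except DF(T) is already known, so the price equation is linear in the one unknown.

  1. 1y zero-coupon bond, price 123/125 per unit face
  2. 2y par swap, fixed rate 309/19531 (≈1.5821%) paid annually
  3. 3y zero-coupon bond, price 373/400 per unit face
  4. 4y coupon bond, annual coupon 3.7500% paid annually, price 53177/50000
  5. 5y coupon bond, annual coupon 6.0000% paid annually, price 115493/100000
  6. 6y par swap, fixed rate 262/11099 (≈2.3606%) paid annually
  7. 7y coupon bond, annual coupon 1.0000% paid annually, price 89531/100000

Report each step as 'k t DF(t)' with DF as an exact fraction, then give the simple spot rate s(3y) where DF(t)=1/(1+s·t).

step 1 [1y] zero: DF = P = 123/125 ≈ 0.984000
step 2 [2y] swap r/1=309/19531: DF=(1 − 309/19531·(0.984000))/(1+309/19531) = 9691/10000 ≈ 0.969100
step 3 [3y] zero: DF = P = 373/400 ≈ 0.932500
step 4 [4y] bond c/1=3/80: DF=(53177/50000 − 3/80·(0.984000+0.969100+0.932500))/(1+3/80) = 1151/1250 ≈ 0.920800
step 5 [5y] bond c/1=3/50: DF=(115493/100000 − 3/50·(0.984000+0.969100+0.932500+0.920800))/(1+3/50) = 8741/10000 ≈ 0.874100
step 6 [6y] swap r/1=262/11099: DF=(1 − 262/11099·(0.984000+0.969100+0.932500+0.920800+0.874100))/(1+262/11099) = 869/1000 ≈ 0.869000
step 7 [7y] bond c/1=1/100: DF=(89531/100000 − 1/100·(0.984000+0.969100+0.932500+0.920800+0.874100+0.869000))/(1+1/100) = 1663/2000 ≈ 0.831500

1 1 123/125
2 2 9691/10000
3 3 373/400
4 4 1151/1250
5 5 8741/10000
6 6 869/1000
7 7 1663/2000
s(3y) = (1/(373/400) − 1)/(3) = 9/373 ≈ 2.4129%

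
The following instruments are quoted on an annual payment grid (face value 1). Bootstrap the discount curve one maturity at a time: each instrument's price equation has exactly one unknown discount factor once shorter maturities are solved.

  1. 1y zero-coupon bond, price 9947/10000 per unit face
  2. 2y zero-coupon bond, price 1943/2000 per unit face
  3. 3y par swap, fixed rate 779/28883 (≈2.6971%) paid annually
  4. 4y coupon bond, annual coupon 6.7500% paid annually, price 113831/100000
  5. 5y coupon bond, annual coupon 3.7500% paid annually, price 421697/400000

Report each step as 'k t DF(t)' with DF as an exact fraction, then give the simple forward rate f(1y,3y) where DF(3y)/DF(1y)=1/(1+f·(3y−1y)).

1 1 9947/10000
2 2 1943/2000
3 3 9221/10000
4 4 8837/10000
5 5 4399/5000
f(1y,3y) = ((9947/10000)/(9221/10000) − 1)/(2) = 363/9221 ≈ 3.9367%

step 1 [1y] zero: DF = P = 9947/10000 ≈ 0.994700
step 2 [2y] zero: DF = P = 1943/2000 ≈ 0.971500
step 3 [3y] swap r/1=779/28883: DF=(1 − 779/28883·(0.994700+0.971500))/(1+779/28883) = 9221/10000 ≈ 0.922100
step 4 [4y] bond c/1=27/400: DF=(113831/100000 − 27/400·(0.994700+0.971500+0.922100))/(1+27/400) = 8837/10000 ≈ 0.883700
step 5 [5y] bond c/1=3/80: DF=(421697/400000 − 3/80·(0.994700+0.971500+0.922100+0.883700))/(1+3/80) = 4399/5000 ≈ 0.879800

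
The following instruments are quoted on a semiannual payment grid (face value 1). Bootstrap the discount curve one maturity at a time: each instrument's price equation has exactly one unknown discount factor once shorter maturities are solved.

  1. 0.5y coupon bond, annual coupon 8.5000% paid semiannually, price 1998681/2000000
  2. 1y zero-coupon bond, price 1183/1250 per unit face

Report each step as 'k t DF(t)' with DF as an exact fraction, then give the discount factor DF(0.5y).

1 1/2 4793/5000
2 1 1183/1250
DF(0.5y) = 4793/5000 ≈ 0.958600

step 1 [0.5y] bond c/2=17/400: DF=(1998681/2000000 − 17/400·(0))/(1+17/400) = 4793/5000 ≈ 0.958600
step 2 [1y] zero: DF = P = 1183/1250 ≈ 0.946400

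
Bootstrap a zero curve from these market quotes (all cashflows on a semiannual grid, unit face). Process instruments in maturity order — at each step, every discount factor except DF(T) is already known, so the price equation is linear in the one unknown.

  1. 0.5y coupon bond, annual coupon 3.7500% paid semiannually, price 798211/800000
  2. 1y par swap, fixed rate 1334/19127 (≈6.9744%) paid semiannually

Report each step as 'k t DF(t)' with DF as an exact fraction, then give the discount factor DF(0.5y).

1 1/2 4897/5000
2 1 9333/10000
DF(0.5y) = 4897/5000 ≈ 0.979400

step 1 [0.5y] bond c/2=3/160: DF=(798211/800000 − 3/160·(0))/(1+3/160) = 4897/5000 ≈ 0.979400
step 2 [1y] swap r/2=667/19127: DF=(1 − 667/19127·(0.979400))/(1+667/19127) = 9333/10000 ≈ 0.933300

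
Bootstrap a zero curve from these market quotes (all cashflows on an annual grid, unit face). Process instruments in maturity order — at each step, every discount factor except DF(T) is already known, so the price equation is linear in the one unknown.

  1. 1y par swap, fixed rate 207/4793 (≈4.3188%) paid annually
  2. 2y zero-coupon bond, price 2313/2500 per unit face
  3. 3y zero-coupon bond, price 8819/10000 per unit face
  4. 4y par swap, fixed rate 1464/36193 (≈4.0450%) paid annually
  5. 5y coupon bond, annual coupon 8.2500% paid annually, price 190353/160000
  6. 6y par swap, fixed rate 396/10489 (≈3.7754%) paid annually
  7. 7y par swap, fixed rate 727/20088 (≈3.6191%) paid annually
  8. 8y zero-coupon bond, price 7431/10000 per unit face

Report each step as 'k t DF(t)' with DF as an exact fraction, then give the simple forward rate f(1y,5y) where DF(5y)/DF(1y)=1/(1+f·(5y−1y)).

1 1 4793/5000
2 2 2313/2500
3 3 8819/10000
4 4 1067/1250
5 5 1029/1250
6 6 401/500
7 7 7819/10000
8 8 7431/10000
f(1y,5y) = ((4793/5000)/(1029/1250) − 1)/(4) = 677/16464 ≈ 4.1120%

step 1 [1y] swap r/1=207/4793: DF=(1 − 207/4793·(0))/(1+207/4793) = 4793/5000 ≈ 0.958600
step 2 [2y] zero: DF = P = 2313/2500 ≈ 0.925200
step 3 [3y] zero: DF = P = 8819/10000 ≈ 0.881900
step 4 [4y] swap r/1=1464/36193: DF=(1 − 1464/36193·(0.958600+0.925200+0.881900))/(1+1464/36193) = 1067/1250 ≈ 0.853600
step 5 [5y] bond c/1=33/400: DF=(190353/160000 − 33/400·(0.958600+0.925200+0.881900+0.853600))/(1+33/400) = 1029/1250 ≈ 0.823200
step 6 [6y] swap r/1=396/10489: DF=(1 − 396/10489·(0.958600+0.925200+0.881900+0.853600+0.823200))/(1+396/10489) = 401/500 ≈ 0.802000
step 7 [7y] swap r/1=727/20088: DF=(1 − 727/20088·(0.958600+0.925200+0.881900+0.853600+0.823200+0.802000))/(1+727/20088) = 7819/10000 ≈ 0.781900
step 8 [8y] zero: DF = P = 7431/10000 ≈ 0.743100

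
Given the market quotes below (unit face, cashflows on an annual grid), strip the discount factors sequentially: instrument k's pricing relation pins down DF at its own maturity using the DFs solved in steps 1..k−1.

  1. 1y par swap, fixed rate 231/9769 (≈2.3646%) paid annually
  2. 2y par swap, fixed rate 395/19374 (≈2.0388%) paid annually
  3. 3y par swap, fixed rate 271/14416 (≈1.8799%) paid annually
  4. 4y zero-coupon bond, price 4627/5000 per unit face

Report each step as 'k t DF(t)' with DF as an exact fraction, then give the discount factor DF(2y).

1 1 9769/10000
2 2 1921/2000
3 3 4729/5000
4 4 4627/5000
DF(2y) = 1921/2000 ≈ 0.960500

step 1 [1y] swap r/1=231/9769: DF=(1 − 231/9769·(0))/(1+231/9769) = 9769/10000 ≈ 0.976900
step 2 [2y] swap r/1=395/19374: DF=(1 − 395/19374·(0.976900))/(1+395/19374) = 1921/2000 ≈ 0.960500
step 3 [3y] swap r/1=271/14416: DF=(1 − 271/14416·(0.976900+0.960500))/(1+271/14416) = 4729/5000 ≈ 0.945800
step 4 [4y] zero: DF = P = 4627/5000 ≈ 0.925400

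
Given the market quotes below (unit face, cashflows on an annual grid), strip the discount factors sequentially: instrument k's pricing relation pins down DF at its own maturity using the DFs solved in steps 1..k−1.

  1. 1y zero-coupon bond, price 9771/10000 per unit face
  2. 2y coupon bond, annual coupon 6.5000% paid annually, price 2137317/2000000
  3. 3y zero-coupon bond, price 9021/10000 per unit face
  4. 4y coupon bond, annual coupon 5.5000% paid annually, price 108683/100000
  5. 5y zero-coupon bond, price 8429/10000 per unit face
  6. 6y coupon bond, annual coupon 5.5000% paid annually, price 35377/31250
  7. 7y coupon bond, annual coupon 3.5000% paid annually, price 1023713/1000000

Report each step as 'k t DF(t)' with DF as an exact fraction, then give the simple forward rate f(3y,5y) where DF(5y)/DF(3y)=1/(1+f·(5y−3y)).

1 1 9771/10000
2 2 4719/5000
3 3 9021/10000
4 4 883/1000
5 5 8429/10000
6 6 8359/10000
7 7 807/1000
f(3y,5y) = ((9021/10000)/(8429/10000) − 1)/(2) = 296/8429 ≈ 3.5117%

step 1 [1y] zero: DF = P = 9771/10000 ≈ 0.977100
step 2 [2y] bond c/1=13/200: DF=(2137317/2000000 − 13/200·(0.977100))/(1+13/200) = 4719/5000 ≈ 0.943800
step 3 [3y] zero: DF = P = 9021/10000 ≈ 0.902100
step 4 [4y] bond c/1=11/200: DF=(108683/100000 − 11/200·(0.977100+0.943800+0.902100))/(1+11/200) = 883/1000 ≈ 0.883000
step 5 [5y] zero: DF = P = 8429/10000 ≈ 0.842900
step 6 [6y] bond c/1=11/200: DF=(35377/31250 − 11/200·(0.977100+0.943800+0.902100+0.883000+0.842900))/(1+11/200) = 8359/10000 ≈ 0.835900
step 7 [7y] bond c/1=7/200: DF=(1023713/1000000 − 7/200·(0.977100+0.943800+0.902100+0.883000+0.842900+0.835900))/(1+7/200) = 807/1000 ≈ 0.807000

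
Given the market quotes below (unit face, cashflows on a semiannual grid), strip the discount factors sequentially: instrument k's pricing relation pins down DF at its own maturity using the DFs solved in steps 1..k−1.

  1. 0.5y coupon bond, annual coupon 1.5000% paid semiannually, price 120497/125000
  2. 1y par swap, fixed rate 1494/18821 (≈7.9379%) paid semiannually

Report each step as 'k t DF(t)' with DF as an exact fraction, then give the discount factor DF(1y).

step 1 [0.5y] bond c/2=3/400: DF=(120497/125000 − 3/400·(0))/(1+3/400) = 598/625 ≈ 0.956800
step 2 [1y] swap r/2=747/18821: DF=(1 − 747/18821·(0.956800))/(1+747/18821) = 9253/10000 ≈ 0.925300

1 1/2 598/625
2 1 9253/10000
DF(1y) = 9253/10000 ≈ 0.925300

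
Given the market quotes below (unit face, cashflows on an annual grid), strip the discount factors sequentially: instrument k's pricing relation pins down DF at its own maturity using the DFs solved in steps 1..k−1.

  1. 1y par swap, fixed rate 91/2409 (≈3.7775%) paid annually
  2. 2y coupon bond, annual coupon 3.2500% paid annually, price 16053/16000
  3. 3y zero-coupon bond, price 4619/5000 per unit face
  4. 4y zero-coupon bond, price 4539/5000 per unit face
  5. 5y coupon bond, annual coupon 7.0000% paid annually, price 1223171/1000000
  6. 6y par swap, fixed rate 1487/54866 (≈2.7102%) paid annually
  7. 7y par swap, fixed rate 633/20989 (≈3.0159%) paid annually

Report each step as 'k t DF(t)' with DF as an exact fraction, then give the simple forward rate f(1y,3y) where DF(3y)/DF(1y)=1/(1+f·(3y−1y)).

step 1 [1y] swap r/1=91/2409: DF=(1 − 91/2409·(0))/(1+91/2409) = 2409/2500 ≈ 0.963600
step 2 [2y] bond c/1=13/400: DF=(16053/16000 − 13/400·(0.963600))/(1+13/400) = 4707/5000 ≈ 0.941400
step 3 [3y] zero: DF = P = 4619/5000 ≈ 0.923800
step 4 [4y] zero: DF = P = 4539/5000 ≈ 0.907800
step 5 [5y] bond c/1=7/100: DF=(1223171/1000000 − 7/100·(0.963600+0.941400+0.923800+0.907800))/(1+7/100) = 8987/10000 ≈ 0.898700
step 6 [6y] swap r/1=1487/54866: DF=(1 − 1487/54866·(0.963600+0.941400+0.923800+0.907800+0.898700))/(1+1487/54866) = 8513/10000 ≈ 0.851300
step 7 [7y] swap r/1=633/20989: DF=(1 − 633/20989·(0.963600+0.941400+0.923800+0.907800+0.898700+0.851300))/(1+633/20989) = 8101/10000 ≈ 0.810100

1 1 2409/2500
2 2 4707/5000
3 3 4619/5000
4 4 4539/5000
5 5 8987/10000
6 6 8513/10000
7 7 8101/10000
f(1y,3y) = ((2409/2500)/(4619/5000) − 1)/(2) = 199/9238 ≈ 2.1541%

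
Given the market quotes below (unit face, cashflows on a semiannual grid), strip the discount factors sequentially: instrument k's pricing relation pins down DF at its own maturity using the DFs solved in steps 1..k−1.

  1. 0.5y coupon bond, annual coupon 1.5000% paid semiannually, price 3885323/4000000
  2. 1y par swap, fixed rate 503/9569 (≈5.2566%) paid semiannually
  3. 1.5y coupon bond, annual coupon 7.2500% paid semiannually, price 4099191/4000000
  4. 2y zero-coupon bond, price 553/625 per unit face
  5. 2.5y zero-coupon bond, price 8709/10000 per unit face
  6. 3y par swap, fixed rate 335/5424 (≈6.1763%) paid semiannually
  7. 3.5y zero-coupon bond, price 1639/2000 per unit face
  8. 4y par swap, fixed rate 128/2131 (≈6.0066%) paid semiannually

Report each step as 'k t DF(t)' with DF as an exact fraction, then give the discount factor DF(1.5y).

1 1/2 9641/10000
2 1 9497/10000
3 3/2 461/500
4 2 553/625
5 5/2 8709/10000
6 3 333/400
7 7/2 1639/2000
8 4 493/625
DF(1.5y) = 461/500 ≈ 0.922000

step 1 [0.5y] bond c/2=3/400: DF=(3885323/4000000 − 3/400·(0))/(1+3/400) = 9641/10000 ≈ 0.964100
step 2 [1y] swap r/2=503/19138: DF=(1 − 503/19138·(0.964100))/(1+503/19138) = 9497/10000 ≈ 0.949700
step 3 [1.5y] bond c/2=29/800: DF=(4099191/4000000 − 29/800·(0.964100+0.949700))/(1+29/800) = 461/500 ≈ 0.922000
step 4 [2y] zero: DF = P = 553/625 ≈ 0.884800
step 5 [2.5y] zero: DF = P = 8709/10000 ≈ 0.870900
step 6 [3y] swap r/2=335/10848: DF=(1 − 335/10848·(0.964100+0.949700+0.922000+0.884800+0.870900))/(1+335/10848) = 333/400 ≈ 0.832500
step 7 [3.5y] zero: DF = P = 1639/2000 ≈ 0.819500
step 8 [4y] swap r/2=64/2131: DF=(1 − 64/2131·(0.964100+0.949700+0.922000+0.884800+0.870900+0.832500+0.819500))/(1+64/2131) = 493/625 ≈ 0.788800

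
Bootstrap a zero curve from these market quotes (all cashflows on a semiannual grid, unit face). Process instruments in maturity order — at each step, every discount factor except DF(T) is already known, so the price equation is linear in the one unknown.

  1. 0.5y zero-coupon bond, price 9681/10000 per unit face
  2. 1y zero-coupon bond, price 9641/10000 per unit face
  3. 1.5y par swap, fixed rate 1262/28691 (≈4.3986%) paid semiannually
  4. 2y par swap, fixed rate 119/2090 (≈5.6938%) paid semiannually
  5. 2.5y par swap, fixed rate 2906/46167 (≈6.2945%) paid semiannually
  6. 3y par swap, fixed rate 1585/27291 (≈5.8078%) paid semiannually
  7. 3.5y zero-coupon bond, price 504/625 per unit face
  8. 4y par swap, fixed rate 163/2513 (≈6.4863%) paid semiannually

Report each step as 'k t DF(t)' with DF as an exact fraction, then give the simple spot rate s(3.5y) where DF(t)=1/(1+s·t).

1 1/2 9681/10000
2 1 9641/10000
3 3/2 9369/10000
4 2 8929/10000
5 5/2 8547/10000
6 3 1683/2000
7 7/2 504/625
8 4 3859/5000
s(3.5y) = (1/(504/625) − 1)/(7/2) = 121/1764 ≈ 6.8594%

step 1 [0.5y] zero: DF = P = 9681/10000 ≈ 0.968100
step 2 [1y] zero: DF = P = 9641/10000 ≈ 0.964100
step 3 [1.5y] swap r/2=631/28691: DF=(1 − 631/28691·(0.968100+0.964100))/(1+631/28691) = 9369/10000 ≈ 0.936900
step 4 [2y] swap r/2=119/4180: DF=(1 − 119/4180·(0.968100+0.964100+0.936900))/(1+119/4180) = 8929/10000 ≈ 0.892900
step 5 [2.5y] swap r/2=1453/46167: DF=(1 − 1453/46167·(0.968100+0.964100+0.936900+0.892900))/(1+1453/46167) = 8547/10000 ≈ 0.854700
step 6 [3y] swap r/2=1585/54582: DF=(1 − 1585/54582·(0.968100+0.964100+0.936900+0.892900+0.854700))/(1+1585/54582) = 1683/2000 ≈ 0.841500
step 7 [3.5y] zero: DF = P = 504/625 ≈ 0.806400
step 8 [4y] swap r/2=163/5026: DF=(1 − 163/5026·(0.968100+0.964100+0.936900+0.892900+0.854700+0.841500+0.806400))/(1+163/5026) = 3859/5000 ≈ 0.771800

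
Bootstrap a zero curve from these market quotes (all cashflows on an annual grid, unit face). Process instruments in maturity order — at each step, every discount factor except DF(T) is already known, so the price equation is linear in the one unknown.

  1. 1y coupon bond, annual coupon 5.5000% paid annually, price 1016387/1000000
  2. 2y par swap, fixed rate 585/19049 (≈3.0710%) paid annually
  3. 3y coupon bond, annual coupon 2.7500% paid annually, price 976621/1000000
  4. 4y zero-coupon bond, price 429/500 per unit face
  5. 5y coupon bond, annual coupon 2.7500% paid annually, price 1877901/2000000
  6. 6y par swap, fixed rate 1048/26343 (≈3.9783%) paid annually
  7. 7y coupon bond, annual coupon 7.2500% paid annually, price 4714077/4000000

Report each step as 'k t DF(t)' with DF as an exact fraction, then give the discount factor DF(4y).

1 1 4817/5000
2 2 1883/2000
3 3 1799/2000
4 4 429/500
5 5 4079/5000
6 6 494/625
7 7 7427/10000
DF(4y) = 429/500 ≈ 0.858000

step 1 [1y] bond c/1=11/200: DF=(1016387/1000000 − 11/200·(0))/(1+11/200) = 4817/5000 ≈ 0.963400
step 2 [2y] swap r/1=585/19049: DF=(1 − 585/19049·(0.963400))/(1+585/19049) = 1883/2000 ≈ 0.941500
step 3 [3y] bond c/1=11/400: DF=(976621/1000000 − 11/400·(0.963400+0.941500))/(1+11/400) = 1799/2000 ≈ 0.899500
step 4 [4y] zero: DF = P = 429/500 ≈ 0.858000
step 5 [5y] bond c/1=11/400: DF=(1877901/2000000 − 11/400·(0.963400+0.941500+0.899500+0.858000))/(1+11/400) = 4079/5000 ≈ 0.815800
step 6 [6y] swap r/1=1048/26343: DF=(1 − 1048/26343·(0.963400+0.941500+0.899500+0.858000+0.815800))/(1+1048/26343) = 494/625 ≈ 0.790400
step 7 [7y] bond c/1=29/400: DF=(4714077/4000000 − 29/400·(0.963400+0.941500+0.899500+0.858000+0.815800+0.790400))/(1+29/400) = 7427/10000 ≈ 0.742700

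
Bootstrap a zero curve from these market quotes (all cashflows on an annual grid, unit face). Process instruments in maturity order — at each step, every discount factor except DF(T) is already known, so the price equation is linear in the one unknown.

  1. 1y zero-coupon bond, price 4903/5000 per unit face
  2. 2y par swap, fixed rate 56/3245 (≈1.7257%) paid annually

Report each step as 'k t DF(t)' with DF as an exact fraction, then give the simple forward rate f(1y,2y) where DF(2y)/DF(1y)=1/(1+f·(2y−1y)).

step 1 [1y] zero: DF = P = 4903/5000 ≈ 0.980600
step 2 [2y] swap r/1=56/3245: DF=(1 − 56/3245·(0.980600))/(1+56/3245) = 604/625 ≈ 0.966400

1 1 4903/5000
2 2 604/625
f(1y,2y) = ((4903/5000)/(604/625) − 1)/(1) = 71/4832 ≈ 1.4694%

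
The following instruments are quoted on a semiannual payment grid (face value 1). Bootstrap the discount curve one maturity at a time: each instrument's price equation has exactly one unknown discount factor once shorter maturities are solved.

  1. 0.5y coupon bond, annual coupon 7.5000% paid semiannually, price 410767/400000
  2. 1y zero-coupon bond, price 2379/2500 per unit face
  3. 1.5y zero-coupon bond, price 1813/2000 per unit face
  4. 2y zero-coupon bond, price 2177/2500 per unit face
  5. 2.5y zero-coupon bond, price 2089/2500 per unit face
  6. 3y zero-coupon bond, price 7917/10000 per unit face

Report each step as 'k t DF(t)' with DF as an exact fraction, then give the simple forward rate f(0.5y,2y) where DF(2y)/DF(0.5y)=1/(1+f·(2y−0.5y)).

1 1/2 4949/5000
2 1 2379/2500
3 3/2 1813/2000
4 2 2177/2500
5 5/2 2089/2500
6 3 7917/10000
f(0.5y,2y) = ((4949/5000)/(2177/2500) − 1)/(3/2) = 85/933 ≈ 9.1104%

step 1 [0.5y] bond c/2=3/80: DF=(410767/400000 − 3/80·(0))/(1+3/80) = 4949/5000 ≈ 0.989800
step 2 [1y] zero: DF = P = 2379/2500 ≈ 0.951600
step 3 [1.5y] zero: DF = P = 1813/2000 ≈ 0.906500
step 4 [2y] zero: DF = P = 2177/2500 ≈ 0.870800
step 5 [2.5y] zero: DF = P = 2089/2500 ≈ 0.835600
step 6 [3y] zero: DF = P = 7917/10000 ≈ 0.791700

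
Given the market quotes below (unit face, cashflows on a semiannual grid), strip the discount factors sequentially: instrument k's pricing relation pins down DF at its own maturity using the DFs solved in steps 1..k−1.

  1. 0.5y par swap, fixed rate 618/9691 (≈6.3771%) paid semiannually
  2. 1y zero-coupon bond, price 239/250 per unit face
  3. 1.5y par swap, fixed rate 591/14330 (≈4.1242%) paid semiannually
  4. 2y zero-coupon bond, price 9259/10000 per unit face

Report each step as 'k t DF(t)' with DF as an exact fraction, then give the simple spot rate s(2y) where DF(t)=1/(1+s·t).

step 1 [0.5y] swap r/2=309/9691: DF=(1 − 309/9691·(0))/(1+309/9691) = 9691/10000 ≈ 0.969100
step 2 [1y] zero: DF = P = 239/250 ≈ 0.956000
step 3 [1.5y] swap r/2=591/28660: DF=(1 − 591/28660·(0.969100+0.956000))/(1+591/28660) = 9409/10000 ≈ 0.940900
step 4 [2y] zero: DF = P = 9259/10000 ≈ 0.925900

1 1/2 9691/10000
2 1 239/250
3 3/2 9409/10000
4 2 9259/10000
s(2y) = (1/(9259/10000) − 1)/(2) = 741/18518 ≈ 4.0015%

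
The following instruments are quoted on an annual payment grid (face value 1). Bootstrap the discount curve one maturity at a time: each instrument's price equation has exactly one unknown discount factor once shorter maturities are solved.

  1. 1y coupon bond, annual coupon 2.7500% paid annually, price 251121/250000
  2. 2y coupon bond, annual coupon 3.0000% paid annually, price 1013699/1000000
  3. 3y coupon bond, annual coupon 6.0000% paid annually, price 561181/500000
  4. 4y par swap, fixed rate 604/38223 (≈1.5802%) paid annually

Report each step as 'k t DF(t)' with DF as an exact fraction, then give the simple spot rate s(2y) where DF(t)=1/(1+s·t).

step 1 [1y] bond c/1=11/400: DF=(251121/250000 − 11/400·(0))/(1+11/400) = 611/625 ≈ 0.977600
step 2 [2y] bond c/1=3/100: DF=(1013699/1000000 − 3/100·(0.977600))/(1+3/100) = 9557/10000 ≈ 0.955700
step 3 [3y] bond c/1=3/50: DF=(561181/500000 − 3/50·(0.977600+0.955700))/(1+3/50) = 4747/5000 ≈ 0.949400
step 4 [4y] swap r/1=604/38223: DF=(1 − 604/38223·(0.977600+0.955700+0.949400))/(1+604/38223) = 2349/2500 ≈ 0.939600

1 1 611/625
2 2 9557/10000
3 3 4747/5000
4 4 2349/2500
s(2y) = (1/(9557/10000) − 1)/(2) = 443/19114 ≈ 2.3177%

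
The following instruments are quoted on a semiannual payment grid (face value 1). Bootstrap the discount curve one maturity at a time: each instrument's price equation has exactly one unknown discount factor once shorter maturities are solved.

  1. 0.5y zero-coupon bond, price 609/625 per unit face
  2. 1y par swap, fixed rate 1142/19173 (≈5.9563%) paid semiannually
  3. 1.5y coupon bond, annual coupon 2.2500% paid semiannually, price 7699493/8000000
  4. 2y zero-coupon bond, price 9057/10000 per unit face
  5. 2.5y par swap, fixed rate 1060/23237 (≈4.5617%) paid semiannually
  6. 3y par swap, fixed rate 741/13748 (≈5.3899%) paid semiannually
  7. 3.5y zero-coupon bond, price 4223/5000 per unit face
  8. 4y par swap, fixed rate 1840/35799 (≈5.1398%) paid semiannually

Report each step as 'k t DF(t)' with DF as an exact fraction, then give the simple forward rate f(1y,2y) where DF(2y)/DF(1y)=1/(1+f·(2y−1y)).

1 1/2 609/625
2 1 9429/10000
3 3/2 1163/1250
4 2 9057/10000
5 5/2 447/500
6 3 4259/5000
7 7/2 4223/5000
8 4 102/125
f(1y,2y) = ((9429/10000)/(9057/10000) − 1)/(1) = 124/3019 ≈ 4.1073%

step 1 [0.5y] zero: DF = P = 609/625 ≈ 0.974400
step 2 [1y] swap r/2=571/19173: DF=(1 − 571/19173·(0.974400))/(1+571/19173) = 9429/10000 ≈ 0.942900
step 3 [1.5y] bond c/2=9/800: DF=(7699493/8000000 − 9/800·(0.974400+0.942900))/(1+9/800) = 1163/1250 ≈ 0.930400
step 4 [2y] zero: DF = P = 9057/10000 ≈ 0.905700
step 5 [2.5y] swap r/2=530/23237: DF=(1 − 530/23237·(0.974400+0.942900+0.930400+0.905700))/(1+530/23237) = 447/500 ≈ 0.894000
step 6 [3y] swap r/2=741/27496: DF=(1 − 741/27496·(0.974400+0.942900+0.930400+0.905700+0.894000))/(1+741/27496) = 4259/5000 ≈ 0.851800
step 7 [3.5y] zero: DF = P = 4223/5000 ≈ 0.844600
step 8 [4y] swap r/2=920/35799: DF=(1 − 920/35799·(0.974400+0.942900+0.930400+0.905700+0.894000+0.851800+0.844600))/(1+920/35799) = 102/125 ≈ 0.816000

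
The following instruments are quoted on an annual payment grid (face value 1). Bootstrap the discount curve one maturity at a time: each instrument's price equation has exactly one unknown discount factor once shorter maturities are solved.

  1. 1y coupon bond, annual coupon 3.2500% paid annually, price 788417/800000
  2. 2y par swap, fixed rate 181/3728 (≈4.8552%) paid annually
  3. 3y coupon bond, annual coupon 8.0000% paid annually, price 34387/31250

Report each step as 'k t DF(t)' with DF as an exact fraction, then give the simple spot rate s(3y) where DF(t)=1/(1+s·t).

1 1 1909/2000
2 2 1819/2000
3 3 1101/1250
s(3y) = (1/(1101/1250) − 1)/(3) = 149/3303 ≈ 4.5111%

step 1 [1y] bond c/1=13/400: DF=(788417/800000 − 13/400·(0))/(1+13/400) = 1909/2000 ≈ 0.954500
step 2 [2y] swap r/1=181/3728: DF=(1 − 181/3728·(0.954500))/(1+181/3728) = 1819/2000 ≈ 0.909500
step 3 [3y] bond c/1=2/25: DF=(34387/31250 − 2/25·(0.954500+0.909500))/(1+2/25) = 1101/1250 ≈ 0.880800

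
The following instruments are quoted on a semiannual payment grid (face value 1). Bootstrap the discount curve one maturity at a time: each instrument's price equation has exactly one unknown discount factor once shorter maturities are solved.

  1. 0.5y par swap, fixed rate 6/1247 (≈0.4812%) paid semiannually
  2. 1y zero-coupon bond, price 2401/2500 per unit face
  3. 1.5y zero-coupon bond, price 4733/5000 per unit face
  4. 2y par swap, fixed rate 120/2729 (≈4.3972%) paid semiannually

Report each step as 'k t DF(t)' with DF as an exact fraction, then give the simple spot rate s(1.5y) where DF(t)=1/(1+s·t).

1 1/2 1247/1250
2 1 2401/2500
3 3/2 4733/5000
4 2 229/250
s(1.5y) = (1/(4733/5000) − 1)/(3/2) = 178/4733 ≈ 3.7608%

step 1 [0.5y] swap r/2=3/1247: DF=(1 − 3/1247·(0))/(1+3/1247) = 1247/1250 ≈ 0.997600
step 2 [1y] zero: DF = P = 2401/2500 ≈ 0.960400
step 3 [1.5y] zero: DF = P = 4733/5000 ≈ 0.946600
step 4 [2y] swap r/2=60/2729: DF=(1 − 60/2729·(0.997600+0.960400+0.946600))/(1+60/2729) = 229/250 ≈ 0.916000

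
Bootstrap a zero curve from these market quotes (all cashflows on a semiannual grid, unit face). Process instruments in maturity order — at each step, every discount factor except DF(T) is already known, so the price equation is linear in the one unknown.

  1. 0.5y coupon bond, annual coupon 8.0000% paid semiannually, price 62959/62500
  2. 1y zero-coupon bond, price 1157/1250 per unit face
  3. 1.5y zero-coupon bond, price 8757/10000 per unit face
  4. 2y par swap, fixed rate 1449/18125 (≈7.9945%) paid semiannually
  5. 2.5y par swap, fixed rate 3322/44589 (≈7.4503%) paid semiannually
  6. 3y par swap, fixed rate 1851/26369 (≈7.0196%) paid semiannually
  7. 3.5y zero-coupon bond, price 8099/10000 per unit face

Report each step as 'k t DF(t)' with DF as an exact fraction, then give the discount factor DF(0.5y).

step 1 [0.5y] bond c/2=1/25: DF=(62959/62500 − 1/25·(0))/(1+1/25) = 4843/5000 ≈ 0.968600
step 2 [1y] zero: DF = P = 1157/1250 ≈ 0.925600
step 3 [1.5y] zero: DF = P = 8757/10000 ≈ 0.875700
step 4 [2y] swap r/2=1449/36250: DF=(1 − 1449/36250·(0.968600+0.925600+0.875700))/(1+1449/36250) = 8551/10000 ≈ 0.855100
step 5 [2.5y] swap r/2=1661/44589: DF=(1 − 1661/44589·(0.968600+0.925600+0.875700+0.855100))/(1+1661/44589) = 8339/10000 ≈ 0.833900
step 6 [3y] swap r/2=1851/52738: DF=(1 − 1851/52738·(0.968600+0.925600+0.875700+0.855100+0.833900))/(1+1851/52738) = 8149/10000 ≈ 0.814900
step 7 [3.5y] zero: DF = P = 8099/10000 ≈ 0.809900

1 1/2 4843/5000
2 1 1157/1250
3 3/2 8757/10000
4 2 8551/10000
5 5/2 8339/10000
6 3 8149/10000
7 7/2 8099/10000
DF(0.5y) = 4843/5000 ≈ 0.968600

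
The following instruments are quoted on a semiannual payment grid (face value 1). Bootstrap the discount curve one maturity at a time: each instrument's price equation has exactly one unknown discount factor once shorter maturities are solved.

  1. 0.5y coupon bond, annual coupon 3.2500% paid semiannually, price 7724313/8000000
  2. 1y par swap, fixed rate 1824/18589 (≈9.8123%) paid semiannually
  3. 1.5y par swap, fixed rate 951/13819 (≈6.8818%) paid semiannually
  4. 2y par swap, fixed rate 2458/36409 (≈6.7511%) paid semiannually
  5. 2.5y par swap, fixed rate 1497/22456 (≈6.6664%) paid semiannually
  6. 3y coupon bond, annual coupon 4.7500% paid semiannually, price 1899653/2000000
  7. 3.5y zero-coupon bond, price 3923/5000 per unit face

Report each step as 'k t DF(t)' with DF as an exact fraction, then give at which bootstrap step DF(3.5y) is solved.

step 1 [0.5y] bond c/2=13/800: DF=(7724313/8000000 − 13/800·(0))/(1+13/800) = 9501/10000 ≈ 0.950100
step 2 [1y] swap r/2=912/18589: DF=(1 − 912/18589·(0.950100))/(1+912/18589) = 568/625 ≈ 0.908800
step 3 [1.5y] swap r/2=951/27638: DF=(1 − 951/27638·(0.950100+0.908800))/(1+951/27638) = 9049/10000 ≈ 0.904900
step 4 [2y] swap r/2=1229/36409: DF=(1 − 1229/36409·(0.950100+0.908800+0.904900))/(1+1229/36409) = 8771/10000 ≈ 0.877100
step 5 [2.5y] swap r/2=1497/44912: DF=(1 − 1497/44912·(0.950100+0.908800+0.904900+0.877100))/(1+1497/44912) = 8503/10000 ≈ 0.850300
step 6 [3y] bond c/2=19/800: DF=(1899653/2000000 − 19/800·(0.950100+0.908800+0.904900+0.877100+0.850300))/(1+19/800) = 2059/2500 ≈ 0.823600
step 7 [3.5y] zero: DF = P = 3923/5000 ≈ 0.784600

1 1/2 9501/10000
2 1 568/625
3 3/2 9049/10000
4 2 8771/10000
5 5/2 8503/10000
6 3 2059/2500
7 7/2 3923/5000
DF(3.5y) is solved at step 7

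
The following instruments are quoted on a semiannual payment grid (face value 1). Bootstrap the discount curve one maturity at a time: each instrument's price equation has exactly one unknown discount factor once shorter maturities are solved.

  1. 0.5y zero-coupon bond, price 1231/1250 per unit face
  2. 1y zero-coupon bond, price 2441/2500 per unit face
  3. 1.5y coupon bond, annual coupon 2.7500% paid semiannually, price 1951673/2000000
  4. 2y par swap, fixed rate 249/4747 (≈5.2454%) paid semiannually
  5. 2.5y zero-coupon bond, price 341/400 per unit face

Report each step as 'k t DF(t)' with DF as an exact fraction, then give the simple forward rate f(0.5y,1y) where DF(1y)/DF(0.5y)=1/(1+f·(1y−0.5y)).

step 1 [0.5y] zero: DF = P = 1231/1250 ≈ 0.984800
step 2 [1y] zero: DF = P = 2441/2500 ≈ 0.976400
step 3 [1.5y] bond c/2=11/800: DF=(1951673/2000000 − 11/800·(0.984800+0.976400))/(1+11/800) = 117/125 ≈ 0.936000
step 4 [2y] swap r/2=249/9494: DF=(1 − 249/9494·(0.984800+0.976400+0.936000))/(1+249/9494) = 2251/2500 ≈ 0.900400
step 5 [2.5y] zero: DF = P = 341/400 ≈ 0.852500

1 1/2 1231/1250
2 1 2441/2500
3 3/2 117/125
4 2 2251/2500
5 5/2 341/400
f(0.5y,1y) = ((1231/1250)/(2441/2500) − 1)/(1/2) = 42/2441 ≈ 1.7206%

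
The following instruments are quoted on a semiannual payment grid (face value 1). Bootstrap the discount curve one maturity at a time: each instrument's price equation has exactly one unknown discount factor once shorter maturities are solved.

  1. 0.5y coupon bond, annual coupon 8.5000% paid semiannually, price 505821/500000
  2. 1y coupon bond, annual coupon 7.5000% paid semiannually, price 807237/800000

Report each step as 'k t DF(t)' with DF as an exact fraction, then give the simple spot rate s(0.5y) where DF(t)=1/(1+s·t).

1 1/2 1213/1250
2 1 15/16
s(0.5y) = (1/(1213/1250) − 1)/(1/2) = 74/1213 ≈ 6.1006%

step 1 [0.5y] bond c/2=17/400: DF=(505821/500000 − 17/400·(0))/(1+17/400) = 1213/1250 ≈ 0.970400
step 2 [1y] bond c/2=3/80: DF=(807237/800000 − 3/80·(0.970400))/(1+3/80) = 15/16 ≈ 0.937500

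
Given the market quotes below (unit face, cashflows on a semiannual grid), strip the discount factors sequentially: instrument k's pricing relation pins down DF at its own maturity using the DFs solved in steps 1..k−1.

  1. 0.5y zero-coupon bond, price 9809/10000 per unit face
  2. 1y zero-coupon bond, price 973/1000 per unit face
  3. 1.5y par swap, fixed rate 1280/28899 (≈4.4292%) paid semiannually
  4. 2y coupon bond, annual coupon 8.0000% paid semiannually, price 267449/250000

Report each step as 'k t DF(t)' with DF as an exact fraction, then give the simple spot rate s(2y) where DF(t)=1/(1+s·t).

1 1/2 9809/10000
2 1 973/1000
3 3/2 117/125
4 2 367/400
s(2y) = (1/(367/400) − 1)/(2) = 33/734 ≈ 4.4959%

step 1 [0.5y] zero: DF = P = 9809/10000 ≈ 0.980900
step 2 [1y] zero: DF = P = 973/1000 ≈ 0.973000
step 3 [1.5y] swap r/2=640/28899: DF=(1 − 640/28899·(0.980900+0.973000))/(1+640/28899) = 117/125 ≈ 0.936000
step 4 [2y] bond c/2=1/25: DF=(267449/250000 − 1/25·(0.980900+0.973000+0.936000))/(1+1/25) = 367/400 ≈ 0.917500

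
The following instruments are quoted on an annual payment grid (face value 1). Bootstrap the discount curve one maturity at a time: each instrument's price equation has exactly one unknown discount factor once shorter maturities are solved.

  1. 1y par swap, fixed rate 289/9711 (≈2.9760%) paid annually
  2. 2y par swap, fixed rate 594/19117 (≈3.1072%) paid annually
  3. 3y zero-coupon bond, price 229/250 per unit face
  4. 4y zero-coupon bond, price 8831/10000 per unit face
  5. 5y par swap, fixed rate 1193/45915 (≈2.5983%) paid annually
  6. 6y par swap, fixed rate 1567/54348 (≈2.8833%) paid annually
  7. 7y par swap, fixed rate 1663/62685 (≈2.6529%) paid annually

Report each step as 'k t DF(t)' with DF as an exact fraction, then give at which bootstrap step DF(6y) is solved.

1 1 9711/10000
2 2 4703/5000
3 3 229/250
4 4 8831/10000
5 5 8807/10000
6 6 8433/10000
7 7 8337/10000
DF(6y) is solved at step 6

step 1 [1y] swap r/1=289/9711: DF=(1 − 289/9711·(0))/(1+289/9711) = 9711/10000 ≈ 0.971100
step 2 [2y] swap r/1=594/19117: DF=(1 − 594/19117·(0.971100))/(1+594/19117) = 4703/5000 ≈ 0.940600
step 3 [3y] zero: DF = P = 229/250 ≈ 0.916000
step 4 [4y] zero: DF = P = 8831/10000 ≈ 0.883100
step 5 [5y] swap r/1=1193/45915: DF=(1 − 1193/45915·(0.971100+0.940600+0.916000+0.883100))/(1+1193/45915) = 8807/10000 ≈ 0.880700
step 6 [6y] swap r/1=1567/54348: DF=(1 − 1567/54348·(0.971100+0.940600+0.916000+0.883100+0.880700))/(1+1567/54348) = 8433/10000 ≈ 0.843300
step 7 [7y] swap r/1=1663/62685: DF=(1 − 1663/62685·(0.971100+0.940600+0.916000+0.883100+0.880700+0.843300))/(1+1663/62685) = 8337/10000 ≈ 0.833700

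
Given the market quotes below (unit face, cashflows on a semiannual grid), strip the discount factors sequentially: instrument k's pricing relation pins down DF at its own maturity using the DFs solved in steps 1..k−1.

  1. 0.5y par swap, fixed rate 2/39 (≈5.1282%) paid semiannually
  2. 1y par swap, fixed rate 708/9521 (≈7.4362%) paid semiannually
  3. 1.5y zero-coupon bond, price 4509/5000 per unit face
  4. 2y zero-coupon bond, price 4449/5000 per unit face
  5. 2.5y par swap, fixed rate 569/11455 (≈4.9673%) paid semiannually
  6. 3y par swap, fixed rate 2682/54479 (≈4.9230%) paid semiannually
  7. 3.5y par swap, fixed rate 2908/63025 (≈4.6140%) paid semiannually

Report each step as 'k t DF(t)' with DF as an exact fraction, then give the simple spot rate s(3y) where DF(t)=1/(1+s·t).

1 1/2 39/40
2 1 2323/2500
3 3/2 4509/5000
4 2 4449/5000
5 5/2 4431/5000
6 3 8659/10000
7 7/2 4273/5000
s(3y) = (1/(8659/10000) − 1)/(3) = 447/8659 ≈ 5.1623%

step 1 [0.5y] swap r/2=1/39: DF=(1 − 1/39·(0))/(1+1/39) = 39/40 ≈ 0.975000
step 2 [1y] swap r/2=354/9521: DF=(1 − 354/9521·(0.975000))/(1+354/9521) = 2323/2500 ≈ 0.929200
step 3 [1.5y] zero: DF = P = 4509/5000 ≈ 0.901800
step 4 [2y] zero: DF = P = 4449/5000 ≈ 0.889800
step 5 [2.5y] swap r/2=569/22910: DF=(1 − 569/22910·(0.975000+0.929200+0.901800+0.889800))/(1+569/22910) = 4431/5000 ≈ 0.886200
step 6 [3y] swap r/2=1341/54479: DF=(1 − 1341/54479·(0.975000+0.929200+0.901800+0.889800+0.886200))/(1+1341/54479) = 8659/10000 ≈ 0.865900
step 7 [3.5y] swap r/2=1454/63025: DF=(1 − 1454/63025·(0.975000+0.929200+0.901800+0.889800+0.886200+0.865900))/(1+1454/63025) = 4273/5000 ≈ 0.854600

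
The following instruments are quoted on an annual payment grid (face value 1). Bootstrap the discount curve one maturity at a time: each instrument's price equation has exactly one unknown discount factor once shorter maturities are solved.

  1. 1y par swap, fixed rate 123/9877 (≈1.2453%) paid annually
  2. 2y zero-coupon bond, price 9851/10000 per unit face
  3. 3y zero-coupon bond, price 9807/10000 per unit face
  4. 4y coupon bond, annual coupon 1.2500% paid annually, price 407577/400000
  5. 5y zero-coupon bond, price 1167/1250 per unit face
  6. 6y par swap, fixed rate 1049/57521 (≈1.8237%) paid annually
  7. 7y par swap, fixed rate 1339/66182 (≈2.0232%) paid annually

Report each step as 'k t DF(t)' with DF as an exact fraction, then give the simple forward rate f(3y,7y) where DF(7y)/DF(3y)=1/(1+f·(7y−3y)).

step 1 [1y] swap r/1=123/9877: DF=(1 − 123/9877·(0))/(1+123/9877) = 9877/10000 ≈ 0.987700
step 2 [2y] zero: DF = P = 9851/10000 ≈ 0.985100
step 3 [3y] zero: DF = P = 9807/10000 ≈ 0.980700
step 4 [4y] bond c/1=1/80: DF=(407577/400000 − 1/80·(0.987700+0.985100+0.980700))/(1+1/80) = 9699/10000 ≈ 0.969900
step 5 [5y] zero: DF = P = 1167/1250 ≈ 0.933600
step 6 [6y] swap r/1=1049/57521: DF=(1 − 1049/57521·(0.987700+0.985100+0.980700+0.969900+0.933600))/(1+1049/57521) = 8951/10000 ≈ 0.895100
step 7 [7y] swap r/1=1339/66182: DF=(1 − 1339/66182·(0.987700+0.985100+0.980700+0.969900+0.933600+0.895100))/(1+1339/66182) = 8661/10000 ≈ 0.866100

1 1 9877/10000
2 2 9851/10000
3 3 9807/10000
4 4 9699/10000
5 5 1167/1250
6 6 8951/10000
7 7 8661/10000
f(3y,7y) = ((9807/10000)/(8661/10000) − 1)/(4) = 191/5774 ≈ 3.3079%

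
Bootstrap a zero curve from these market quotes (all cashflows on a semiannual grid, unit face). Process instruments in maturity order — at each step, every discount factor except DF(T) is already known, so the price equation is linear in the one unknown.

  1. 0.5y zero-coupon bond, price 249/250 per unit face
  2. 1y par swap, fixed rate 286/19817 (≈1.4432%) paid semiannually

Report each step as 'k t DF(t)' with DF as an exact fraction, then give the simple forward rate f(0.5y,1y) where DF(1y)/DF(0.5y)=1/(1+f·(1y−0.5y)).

1 1/2 249/250
2 1 9857/10000
f(0.5y,1y) = ((249/250)/(9857/10000) − 1)/(1/2) = 206/9857 ≈ 2.0899%

step 1 [0.5y] zero: DF = P = 249/250 ≈ 0.996000
step 2 [1y] swap r/2=143/19817: DF=(1 − 143/19817·(0.996000))/(1+143/19817) = 9857/10000 ≈ 0.985700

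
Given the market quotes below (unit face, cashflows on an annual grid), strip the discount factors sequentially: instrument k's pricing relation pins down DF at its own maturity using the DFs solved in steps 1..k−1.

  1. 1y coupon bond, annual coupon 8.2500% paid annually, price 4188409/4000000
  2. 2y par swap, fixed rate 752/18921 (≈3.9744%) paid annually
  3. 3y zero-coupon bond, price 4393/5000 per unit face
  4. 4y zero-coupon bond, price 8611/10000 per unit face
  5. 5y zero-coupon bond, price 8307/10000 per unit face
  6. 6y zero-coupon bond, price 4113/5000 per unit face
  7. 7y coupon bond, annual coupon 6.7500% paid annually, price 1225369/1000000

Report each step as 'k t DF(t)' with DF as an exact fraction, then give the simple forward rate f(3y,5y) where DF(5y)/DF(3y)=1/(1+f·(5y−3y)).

1 1 9673/10000
2 2 578/625
3 3 4393/5000
4 4 8611/10000
5 5 8307/10000
6 6 4113/5000
7 7 8137/10000
f(3y,5y) = ((4393/5000)/(8307/10000) − 1)/(2) = 479/16614 ≈ 2.8831%

step 1 [1y] bond c/1=33/400: DF=(4188409/4000000 − 33/400·(0))/(1+33/400) = 9673/10000 ≈ 0.967300
step 2 [2y] swap r/1=752/18921: DF=(1 − 752/18921·(0.967300))/(1+752/18921) = 578/625 ≈ 0.924800
step 3 [3y] zero: DF = P = 4393/5000 ≈ 0.878600
step 4 [4y] zero: DF = P = 8611/10000 ≈ 0.861100
step 5 [5y] zero: DF = P = 8307/10000 ≈ 0.830700
step 6 [6y] zero: DF = P = 4113/5000 ≈ 0.822600
step 7 [7y] bond c/1=27/400: DF=(1225369/1000000 − 27/400·(0.967300+0.924800+0.878600+0.861100+0.830700+0.822600))/(1+27/400) = 8137/10000 ≈ 0.813700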